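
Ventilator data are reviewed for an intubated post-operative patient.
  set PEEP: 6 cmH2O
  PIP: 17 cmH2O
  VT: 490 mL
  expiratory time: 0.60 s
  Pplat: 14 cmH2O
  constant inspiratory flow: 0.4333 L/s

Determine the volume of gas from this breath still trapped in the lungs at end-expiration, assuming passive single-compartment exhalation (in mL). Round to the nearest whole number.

R = (PIP − Pplat)/V̇ = (17 − 14) / 0.4333 = 3.0/0.4333 = 6.924 cmH2O·s/L.
C = Vt/(Pplat − PEEP) = 490.0 / (14 − 6) = 490.0/8.0 = 61.25 mL/cmH2O.
τ = R × C = 6.924 × 0.06125 L/cmH2O = 0.4241 s.
Fraction remaining = e^(−Te/τ) = e^(−0.60/0.4241) = 0.243.
Trapped volume = 490.0 × 0.243 = 119.07 mL.

119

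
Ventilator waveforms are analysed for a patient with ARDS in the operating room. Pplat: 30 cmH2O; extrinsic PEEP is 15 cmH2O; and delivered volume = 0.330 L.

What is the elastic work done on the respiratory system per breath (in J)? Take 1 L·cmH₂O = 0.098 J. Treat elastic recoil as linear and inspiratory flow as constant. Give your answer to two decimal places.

Elastic work ≈ ½ × (Pplat − PEEP) × Vt = 0.5 × (30 − 15) × 0.330 L = 0.5 × 15.0 × 0.330 = 2.475 L·cmH2O.
× 0.098 J/(L·cmH2O) → 0.2426 J.

0.24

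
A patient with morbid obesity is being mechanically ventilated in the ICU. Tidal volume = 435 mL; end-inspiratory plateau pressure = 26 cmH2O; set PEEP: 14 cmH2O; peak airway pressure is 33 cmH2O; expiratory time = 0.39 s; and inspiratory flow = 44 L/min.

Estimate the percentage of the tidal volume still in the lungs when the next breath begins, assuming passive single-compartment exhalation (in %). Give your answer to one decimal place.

Flow: 44 L/min ÷ 60 = 0.7333 L/s.
R = (PIP − Pplat)/V̇ = (33 − 26) / 0.7333 = 7.0/0.7333 = 9.546 cmH2O·s/L.
C = Vt/(Pplat − PEEP) = 435.0 / (26 − 14) = 435.0/12.0 = 36.25 mL/cmH2O.
τ = R × C = 9.546 × 0.03625 L/cmH2O = 0.346 s.
Fraction remaining at end-expiration = e^(−Te/τ) = e^(−0.39/0.346) = 0.3239 → 32.39%.

32.4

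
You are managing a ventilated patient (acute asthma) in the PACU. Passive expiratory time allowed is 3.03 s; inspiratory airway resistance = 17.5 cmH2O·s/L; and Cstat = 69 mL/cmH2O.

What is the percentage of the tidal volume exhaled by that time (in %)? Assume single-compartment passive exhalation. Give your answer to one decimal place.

τ = R × C = 17.5 × 69 mL/cmH2O = 17.5 × 0.069 L/cmH2O = 1.208 s.
Passive exhalation: V(t)/V₀ = e^(−t/τ) = e^(−3.03/1.208) = 0.08141.
Fraction exhaled = 1 − 0.08141 = 0.9186 → 91.86%.

91.9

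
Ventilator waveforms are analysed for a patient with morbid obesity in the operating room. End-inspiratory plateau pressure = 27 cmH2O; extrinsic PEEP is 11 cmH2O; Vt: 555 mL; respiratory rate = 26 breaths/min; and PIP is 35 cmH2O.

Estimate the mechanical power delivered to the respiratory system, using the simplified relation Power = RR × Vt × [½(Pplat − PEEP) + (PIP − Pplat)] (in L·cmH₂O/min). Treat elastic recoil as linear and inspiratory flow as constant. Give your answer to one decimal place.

Per-breath work = Vt × [½(Pplat−PEEP) + (PIP−Pplat)] = 0.555 × [0.5×16.0 + 8.0] = 0.555 × 16.0 = 8.88 L·cmH2O.
Power = 26 × 8.88 = 230.88 L·cmH2O/min.

230.9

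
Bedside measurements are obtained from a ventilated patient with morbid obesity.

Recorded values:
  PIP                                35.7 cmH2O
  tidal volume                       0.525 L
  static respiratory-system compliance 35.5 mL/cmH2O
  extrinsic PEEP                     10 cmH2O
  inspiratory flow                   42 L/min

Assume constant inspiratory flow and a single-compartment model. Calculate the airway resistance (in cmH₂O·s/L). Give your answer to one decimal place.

15.6

Flow: 42 L/min ÷ 60 = 0.7 L/s.
Equation of motion (constant flow): PIP = Vt/C + R·V̇ + PEEP.
R·V̇ = PIP − Vt/C − PEEP = 35.7 − 525/35.5 − 10 = 35.7 − 14.789 − 10 = 10.911 cmH2O.
R = 10.911 / 0.7 = 15.587 cmH2O·s/L.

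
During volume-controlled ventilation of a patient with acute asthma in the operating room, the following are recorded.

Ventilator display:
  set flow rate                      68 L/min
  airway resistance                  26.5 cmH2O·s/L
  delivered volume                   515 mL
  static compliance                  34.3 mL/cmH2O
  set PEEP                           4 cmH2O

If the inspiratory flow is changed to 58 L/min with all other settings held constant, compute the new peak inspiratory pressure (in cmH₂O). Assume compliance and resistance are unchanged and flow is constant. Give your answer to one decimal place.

Flow: 68 L/min ÷ 60 = 1.1333 L/s.
New flow: 58 L/min ÷ 60 = 0.9667 L/s.
PIP = Vt/C + R·V̇ + PEEP (constant-flow equation of motion).
Only the resistive term changes: ΔPIP = R × ΔV̇ = 26.5 × (0.9667 − 1.1333) = 26.5 × -0.1666 = -4.415 cmH2O.
Original PIP = 515/34.3 + 26.5×1.1333 + 4 = 49.047 cmH2O; new PIP = 49.047 + (-4.415) = 44.632 cmH2O.

44.6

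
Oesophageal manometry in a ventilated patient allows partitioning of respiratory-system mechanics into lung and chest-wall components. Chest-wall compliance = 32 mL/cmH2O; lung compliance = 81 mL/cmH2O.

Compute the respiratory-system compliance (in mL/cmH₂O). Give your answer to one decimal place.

22.9

Lung and chest wall are elastances in series: 1/Crs = 1/CL + 1/Ccw.
1/Crs = 1/81 + 1/32 = 0.0436.
Crs = 22.936 mL/cmH2O.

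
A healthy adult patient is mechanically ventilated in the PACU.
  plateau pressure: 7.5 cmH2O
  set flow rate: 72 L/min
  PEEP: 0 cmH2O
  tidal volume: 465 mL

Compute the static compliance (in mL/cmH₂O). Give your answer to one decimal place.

62.0

Cstat = Vt / (Pplat − PEEP) = 465 / (7.5 − 0) = 465 / 7.5 = 62.0 mL/cmH2O.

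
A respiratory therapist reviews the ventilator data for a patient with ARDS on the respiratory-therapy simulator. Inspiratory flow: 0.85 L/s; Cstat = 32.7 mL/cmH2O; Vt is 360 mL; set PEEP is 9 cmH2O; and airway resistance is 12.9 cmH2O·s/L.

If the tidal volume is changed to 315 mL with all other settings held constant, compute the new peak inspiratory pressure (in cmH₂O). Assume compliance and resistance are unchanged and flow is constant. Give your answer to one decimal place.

29.6

PIP = Vt/C + R·V̇ + PEEP (constant-flow equation of motion).
Only the elastic term changes: ΔPIP = ΔVt / C = (315 − 360) / 32.7 = -1.376 cmH2O.
Original PIP = 360/32.7 + 12.9×0.85 + 9 = 30.974 cmH2O; new PIP = 30.974 + (-1.376) = 29.598 cmH2O.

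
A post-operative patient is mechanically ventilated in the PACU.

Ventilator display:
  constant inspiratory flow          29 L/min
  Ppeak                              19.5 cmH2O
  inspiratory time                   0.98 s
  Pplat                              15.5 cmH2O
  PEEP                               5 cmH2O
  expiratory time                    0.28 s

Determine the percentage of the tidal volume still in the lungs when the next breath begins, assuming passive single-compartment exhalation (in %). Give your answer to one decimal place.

Flow: 29 L/min ÷ 60 = 0.4833 L/s.
Vt = flow × Ti = 0.4833 L/s × 0.98 s × 1000 mL/L = 473.63 mL.
R = (PIP − Pplat)/V̇ = (19.5 − 15.5) / 0.4833 = 4.0/0.4833 = 8.276 cmH2O·s/L.
C = Vt/(Pplat − PEEP) = 473.63 / (15.5 − 5) = 473.63/10.5 = 45.108 mL/cmH2O.
τ = R × C = 8.276 × 0.04511 L/cmH2O = 0.3733 s.
Fraction remaining at end-expiration = e^(−Te/τ) = e^(−0.28/0.3733) = 0.4723 → 47.23%.

47.2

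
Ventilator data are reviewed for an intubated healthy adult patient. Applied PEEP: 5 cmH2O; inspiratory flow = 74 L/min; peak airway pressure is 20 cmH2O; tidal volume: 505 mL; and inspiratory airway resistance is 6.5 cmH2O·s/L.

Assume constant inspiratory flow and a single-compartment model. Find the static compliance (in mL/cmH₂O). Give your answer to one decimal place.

72.3

Flow: 74 L/min ÷ 60 = 1.2333 L/s.
Equation of motion (constant flow): PIP = Vt/C + R·V̇ + PEEP.
Vt/C = PIP − R·V̇ − PEEP = 20 − 6.5×1.2333 − 5 = 20 − 8.016 − 5 = 6.984 cmH2O.
C = Vt / 6.984 = 505 / 6.984 = 72.308 mL/cmH2O.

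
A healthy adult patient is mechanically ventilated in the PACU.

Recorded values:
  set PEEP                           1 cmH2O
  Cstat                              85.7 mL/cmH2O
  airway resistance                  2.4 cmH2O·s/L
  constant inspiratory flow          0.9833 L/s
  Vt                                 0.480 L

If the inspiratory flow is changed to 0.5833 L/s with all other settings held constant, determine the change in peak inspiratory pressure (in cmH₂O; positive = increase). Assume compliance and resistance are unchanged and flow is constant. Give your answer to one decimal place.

PIP = Vt/C + R·V̇ + PEEP (constant-flow equation of motion).
Only the resistive term changes: ΔPIP = R × ΔV̇ = 2.4 × (0.5833 − 0.9833) = 2.4 × -0.4 = -0.96 cmH2O.

-1.0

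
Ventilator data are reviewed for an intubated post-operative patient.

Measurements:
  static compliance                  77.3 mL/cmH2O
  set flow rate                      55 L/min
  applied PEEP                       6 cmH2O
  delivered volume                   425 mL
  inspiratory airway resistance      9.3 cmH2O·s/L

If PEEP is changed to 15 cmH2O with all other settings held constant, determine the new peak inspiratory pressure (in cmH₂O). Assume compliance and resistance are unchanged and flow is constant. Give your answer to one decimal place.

29.0

Flow: 55 L/min ÷ 60 = 0.9167 L/s.
PIP = Vt/C + R·V̇ + PEEP (constant-flow equation of motion).
Only the baseline term changes: ΔPIP = ΔPEEP = 15 − 6 = 9.0 cmH2O.
Original PIP = 425/77.3 + 9.3×0.9167 + 6 = 20.023 cmH2O; new PIP = 20.023 + (9.0) = 29.023 cmH2O.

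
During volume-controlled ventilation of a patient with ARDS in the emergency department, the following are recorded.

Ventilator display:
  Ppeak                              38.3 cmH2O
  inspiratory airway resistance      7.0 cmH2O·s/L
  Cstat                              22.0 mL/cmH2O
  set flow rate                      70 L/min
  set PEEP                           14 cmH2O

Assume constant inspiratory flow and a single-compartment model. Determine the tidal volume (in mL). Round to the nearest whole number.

355

Flow: 70 L/min ÷ 60 = 1.1667 L/s.
Equation of motion (constant flow): PIP = Vt/C + R·V̇ + PEEP.
Vt/C = PIP − R·V̇ − PEEP = 38.3 − 8.167 − 14 = 16.133 cmH2O.
Vt = C × 16.133 = 22.0 × 16.133 = 354.93 mL.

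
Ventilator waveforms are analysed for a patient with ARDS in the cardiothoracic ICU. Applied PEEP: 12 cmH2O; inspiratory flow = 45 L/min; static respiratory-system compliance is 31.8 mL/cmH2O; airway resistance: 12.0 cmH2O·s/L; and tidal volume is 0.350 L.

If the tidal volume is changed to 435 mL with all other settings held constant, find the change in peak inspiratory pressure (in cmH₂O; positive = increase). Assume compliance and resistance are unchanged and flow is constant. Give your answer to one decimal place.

PIP = Vt/C + R·V̇ + PEEP (constant-flow equation of motion).
Only the elastic term changes: ΔPIP = ΔVt / C = (435 − 350) / 31.8 = 2.673 cmH2O.

2.7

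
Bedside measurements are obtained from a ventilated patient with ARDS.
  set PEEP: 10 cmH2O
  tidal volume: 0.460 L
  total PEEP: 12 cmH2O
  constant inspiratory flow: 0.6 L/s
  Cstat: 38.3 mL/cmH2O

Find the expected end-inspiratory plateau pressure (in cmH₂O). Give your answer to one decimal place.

End-expiratory occlusion gives total PEEP = 12 cmH2O (intrinsic PEEP = 12 − 10 = 2). Use total PEEP for the elastic gradient.
Pplat = PEEPtotal + Vt / Cstat = 12 + 460 / 38.3 = 12 + 12.01 = 24.01 cmH2O.

24.0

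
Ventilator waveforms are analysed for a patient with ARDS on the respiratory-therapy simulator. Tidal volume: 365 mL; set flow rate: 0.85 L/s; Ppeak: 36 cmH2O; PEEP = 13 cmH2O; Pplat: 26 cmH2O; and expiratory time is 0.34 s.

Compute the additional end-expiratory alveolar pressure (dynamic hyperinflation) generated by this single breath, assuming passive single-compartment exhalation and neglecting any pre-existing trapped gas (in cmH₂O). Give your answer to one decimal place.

R = (PIP − Pplat)/V̇ = (36 − 26) / 0.85 = 10.0/0.85 = 11.765 cmH2O·s/L.
C = Vt/(Pplat − PEEP) = 365.0 / (26 − 13) = 365.0/13.0 = 28.077 mL/cmH2O.
τ = R × C = 11.765 × 0.02808 L/cmH2O = 0.3304 s.
Fraction remaining = e^(−Te/τ) = e^(−0.34/0.3304) = 0.3573; trapped volume = 365.0 × 0.3573 = 130.41 mL.
Additional alveolar pressure from trapping ≈ V_trapped / C = 130.41 / 28.077 = 4.645 cmH2O.

4.6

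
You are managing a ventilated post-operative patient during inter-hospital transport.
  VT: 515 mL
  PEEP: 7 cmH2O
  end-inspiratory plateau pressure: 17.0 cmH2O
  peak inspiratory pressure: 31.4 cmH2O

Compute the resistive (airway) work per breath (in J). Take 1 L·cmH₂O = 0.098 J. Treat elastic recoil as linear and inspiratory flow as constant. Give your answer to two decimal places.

With constant inspiratory flow the resistive pressure is constant at PIP − Pplat = 31.4 − 17.0 = 14.4 cmH2O, so resistive work = 14.4 × 0.515 = 7.416 L·cmH2O.
× 0.098 J/(L·cmH2O) → 0.7268 J.

0.73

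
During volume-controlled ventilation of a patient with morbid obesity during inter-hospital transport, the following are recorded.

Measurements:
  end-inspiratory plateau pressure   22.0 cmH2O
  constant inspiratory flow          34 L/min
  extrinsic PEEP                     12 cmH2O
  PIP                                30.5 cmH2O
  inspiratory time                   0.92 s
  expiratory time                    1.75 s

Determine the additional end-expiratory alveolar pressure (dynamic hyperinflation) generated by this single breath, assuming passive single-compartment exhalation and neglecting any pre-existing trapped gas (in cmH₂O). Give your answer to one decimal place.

1.1

Flow: 34 L/min ÷ 60 = 0.5667 L/s.
Vt = flow × Ti = 0.5667 L/s × 0.92 s × 1000 mL/L = 521.36 mL.
R = (PIP − Pplat)/V̇ = (30.5 − 22.0) / 0.5667 = 8.5/0.5667 = 14.999 cmH2O·s/L.
C = Vt/(Pplat − PEEP) = 521.36 / (22.0 − 12) = 521.36/10.0 = 52.136 mL/cmH2O.
τ = R × C = 14.999 × 0.05214 L/cmH2O = 0.782 s.
Fraction remaining = e^(−Te/τ) = e^(−1.75/0.782) = 0.1067; trapped volume = 521.36 × 0.1067 = 55.629 mL.
Additional alveolar pressure from trapping ≈ V_trapped / C = 55.629 / 52.136 = 1.067 cmH2O.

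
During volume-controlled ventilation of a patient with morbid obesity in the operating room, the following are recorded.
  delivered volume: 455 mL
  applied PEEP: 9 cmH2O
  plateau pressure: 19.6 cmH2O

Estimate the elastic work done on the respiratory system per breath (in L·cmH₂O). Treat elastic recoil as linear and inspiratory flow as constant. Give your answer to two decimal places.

Elastic work ≈ ½ × (Pplat − PEEP) × Vt = 0.5 × (19.6 − 9) × 0.455 L = 0.5 × 10.6 × 0.455 = 2.412 L·cmH2O.

2.41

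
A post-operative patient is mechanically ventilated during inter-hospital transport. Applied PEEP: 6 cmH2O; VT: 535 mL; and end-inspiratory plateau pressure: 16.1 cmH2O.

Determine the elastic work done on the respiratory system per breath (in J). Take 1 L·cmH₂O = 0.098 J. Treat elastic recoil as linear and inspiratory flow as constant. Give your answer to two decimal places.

Elastic work ≈ ½ × (Pplat − PEEP) × Vt = 0.5 × (16.1 − 6) × 0.535 L = 0.5 × 10.1 × 0.535 = 2.702 L·cmH2O.
× 0.098 J/(L·cmH2O) → 0.2648 J.

0.26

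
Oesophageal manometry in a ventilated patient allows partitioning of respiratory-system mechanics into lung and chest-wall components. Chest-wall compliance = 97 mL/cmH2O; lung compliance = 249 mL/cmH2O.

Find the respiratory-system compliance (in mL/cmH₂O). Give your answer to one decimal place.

Lung and chest wall are elastances in series: 1/Crs = 1/CL + 1/Ccw.
1/Crs = 1/249 + 1/97 = 0.01433.
Crs = 69.784 mL/cmH2O.

69.8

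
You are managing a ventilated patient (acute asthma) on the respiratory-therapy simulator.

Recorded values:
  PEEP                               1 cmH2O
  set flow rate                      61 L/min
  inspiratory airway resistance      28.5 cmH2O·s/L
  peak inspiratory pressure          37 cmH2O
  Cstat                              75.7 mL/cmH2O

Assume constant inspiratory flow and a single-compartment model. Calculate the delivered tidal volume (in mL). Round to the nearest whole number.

532

Flow: 61 L/min ÷ 60 = 1.0167 L/s.
Equation of motion (constant flow): PIP = Vt/C + R·V̇ + PEEP.
Vt/C = PIP − R·V̇ − PEEP = 37 − 28.976 − 1 = 7.024 cmH2O.
Vt = C × 7.024 = 75.7 × 7.024 = 531.72 mL.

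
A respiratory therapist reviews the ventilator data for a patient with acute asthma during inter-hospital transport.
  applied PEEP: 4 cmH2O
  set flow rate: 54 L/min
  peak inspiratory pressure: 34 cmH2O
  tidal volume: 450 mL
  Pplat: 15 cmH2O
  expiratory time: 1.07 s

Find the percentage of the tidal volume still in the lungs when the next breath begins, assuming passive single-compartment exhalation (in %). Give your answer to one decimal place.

29.0

Flow: 54 L/min ÷ 60 = 0.9 L/s.
R = (PIP − Pplat)/V̇ = (34 − 15) / 0.9 = 19.0/0.9 = 21.111 cmH2O·s/L.
C = Vt/(Pplat − PEEP) = 450.0 / (15 − 4) = 450.0/11.0 = 40.909 mL/cmH2O.
τ = R × C = 21.111 × 0.04091 L/cmH2O = 0.8637 s.
Fraction remaining at end-expiration = e^(−Te/τ) = e^(−1.07/0.8637) = 0.2897 → 28.97%.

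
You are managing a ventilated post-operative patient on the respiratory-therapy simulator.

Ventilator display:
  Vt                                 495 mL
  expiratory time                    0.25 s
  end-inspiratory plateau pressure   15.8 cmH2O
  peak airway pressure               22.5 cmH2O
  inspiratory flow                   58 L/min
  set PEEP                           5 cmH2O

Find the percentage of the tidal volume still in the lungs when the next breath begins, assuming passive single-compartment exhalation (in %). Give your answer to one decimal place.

Flow: 58 L/min ÷ 60 = 0.9667 L/s.
R = (PIP − Pplat)/V̇ = (22.5 − 15.8) / 0.9667 = 6.7/0.9667 = 6.931 cmH2O·s/L.
C = Vt/(Pplat − PEEP) = 495.0 / (15.8 − 5) = 495.0/10.8 = 45.833 mL/cmH2O.
τ = R × C = 6.931 × 0.04583 L/cmH2O = 0.3176 s.
Fraction remaining at end-expiration = e^(−Te/τ) = e^(−0.25/0.3176) = 0.4551 → 45.51%.

45.5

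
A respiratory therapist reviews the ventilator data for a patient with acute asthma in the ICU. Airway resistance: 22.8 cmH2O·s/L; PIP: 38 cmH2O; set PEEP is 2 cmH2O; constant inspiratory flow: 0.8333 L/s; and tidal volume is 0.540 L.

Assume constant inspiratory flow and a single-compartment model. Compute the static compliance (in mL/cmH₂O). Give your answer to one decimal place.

31.8

Equation of motion (constant flow): PIP = Vt/C + R·V̇ + PEEP.
Vt/C = PIP − R·V̇ − PEEP = 38 − 22.8×0.8333 − 2 = 38 − 18.999 − 2 = 17.001 cmH2O.
C = Vt / 17.001 = 540 / 17.001 = 31.763 mL/cmH2O.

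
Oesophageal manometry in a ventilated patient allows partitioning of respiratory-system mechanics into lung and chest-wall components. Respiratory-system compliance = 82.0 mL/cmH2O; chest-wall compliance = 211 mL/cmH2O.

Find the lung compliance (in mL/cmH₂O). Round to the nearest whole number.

134

1/CL = 1/Crs − 1/Ccw.
1/CL = 1/82.0 − 1/211 = 0.007456.
CL = 134.12 mL/cmH2O.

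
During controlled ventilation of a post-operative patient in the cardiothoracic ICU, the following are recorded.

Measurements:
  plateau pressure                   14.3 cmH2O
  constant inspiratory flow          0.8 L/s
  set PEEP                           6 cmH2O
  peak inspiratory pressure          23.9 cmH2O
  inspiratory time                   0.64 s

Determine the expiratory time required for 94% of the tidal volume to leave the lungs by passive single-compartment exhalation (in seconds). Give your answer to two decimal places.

Vt = flow × Ti = 0.8 L/s × 0.64 s × 1000 mL/L = 512.0 mL.
R = (PIP − Pplat)/V̇ = (23.9 − 14.3) / 0.8 = 9.6/0.8 = 12.0 cmH2O·s/L.
C = Vt/(Pplat − PEEP) = 512.0 / (14.3 − 6) = 512.0/8.3 = 61.687 mL/cmH2O.
τ = R × C = 12.0 × 0.06169 L/cmH2O = 0.7403 s.
t = −τ·ln(1 − 0.94) = −0.7403·ln(0.06) = 2.083 s.

2.08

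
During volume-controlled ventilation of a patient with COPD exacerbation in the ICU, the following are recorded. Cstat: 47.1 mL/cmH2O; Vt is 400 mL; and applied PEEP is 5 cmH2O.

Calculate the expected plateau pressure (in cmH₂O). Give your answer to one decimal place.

Pplat = PEEP + Vt / Cstat = 5 + 400 / 47.1 = 5 + 8.493 = 13.493 cmH2O.

13.5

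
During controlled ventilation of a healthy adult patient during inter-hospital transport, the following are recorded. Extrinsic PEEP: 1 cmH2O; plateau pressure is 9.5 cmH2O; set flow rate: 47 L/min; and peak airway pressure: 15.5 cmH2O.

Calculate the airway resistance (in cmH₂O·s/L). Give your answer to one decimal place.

7.7

Flow: 47 L/min ÷ 60 = 0.7833 L/s.
Raw = (PIP − Pplat) / flow = (15.5 − 9.5) / 0.7833 = 6.0 / 0.7833 = 7.66 cmH2O·s/L.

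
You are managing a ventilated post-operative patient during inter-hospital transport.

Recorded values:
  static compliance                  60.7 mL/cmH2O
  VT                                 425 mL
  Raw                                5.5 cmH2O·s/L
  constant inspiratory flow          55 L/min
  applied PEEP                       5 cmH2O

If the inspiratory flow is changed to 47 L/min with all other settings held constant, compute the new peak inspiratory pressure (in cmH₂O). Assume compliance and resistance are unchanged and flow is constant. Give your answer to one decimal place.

16.3

Flow: 55 L/min ÷ 60 = 0.9167 L/s.
New flow: 47 L/min ÷ 60 = 0.7833 L/s.
PIP = Vt/C + R·V̇ + PEEP (constant-flow equation of motion).
Only the resistive term changes: ΔPIP = R × ΔV̇ = 5.5 × (0.7833 − 0.9167) = 5.5 × -0.1334 = -0.7337 cmH2O.
Original PIP = 425/60.7 + 5.5×0.9167 + 5 = 17.043 cmH2O; new PIP = 17.043 + (-0.7337) = 16.309 cmH2O.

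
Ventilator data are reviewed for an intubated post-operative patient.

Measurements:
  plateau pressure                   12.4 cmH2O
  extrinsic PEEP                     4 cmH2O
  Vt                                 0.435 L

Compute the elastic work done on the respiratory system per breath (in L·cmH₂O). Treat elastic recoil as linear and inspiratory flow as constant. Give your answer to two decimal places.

1.83

Elastic work ≈ ½ × (Pplat − PEEP) × Vt = 0.5 × (12.4 − 4) × 0.435 L = 0.5 × 8.4 × 0.435 = 1.827 L·cmH2O.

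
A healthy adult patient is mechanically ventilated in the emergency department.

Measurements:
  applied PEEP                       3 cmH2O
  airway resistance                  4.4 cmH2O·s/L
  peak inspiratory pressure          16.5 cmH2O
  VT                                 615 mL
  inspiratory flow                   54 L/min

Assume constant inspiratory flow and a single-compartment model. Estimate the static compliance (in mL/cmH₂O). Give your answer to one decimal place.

Flow: 54 L/min ÷ 60 = 0.9 L/s.
Equation of motion (constant flow): PIP = Vt/C + R·V̇ + PEEP.
Vt/C = PIP − R·V̇ − PEEP = 16.5 − 4.4×0.9 − 3 = 16.5 − 3.96 − 3 = 9.54 cmH2O.
C = Vt / 9.54 = 615 / 9.54 = 64.465 mL/cmH2O.

64.5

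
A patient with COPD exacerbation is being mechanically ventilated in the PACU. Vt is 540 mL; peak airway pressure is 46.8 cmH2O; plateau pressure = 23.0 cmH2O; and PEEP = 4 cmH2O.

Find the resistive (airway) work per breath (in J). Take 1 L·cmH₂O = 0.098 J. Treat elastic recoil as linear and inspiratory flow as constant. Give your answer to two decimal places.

With constant inspiratory flow the resistive pressure is constant at PIP − Pplat = 46.8 − 23.0 = 23.8 cmH2O, so resistive work = 23.8 × 0.540 = 12.852 L·cmH2O.
× 0.098 J/(L·cmH2O) → 1.259 J.

1.26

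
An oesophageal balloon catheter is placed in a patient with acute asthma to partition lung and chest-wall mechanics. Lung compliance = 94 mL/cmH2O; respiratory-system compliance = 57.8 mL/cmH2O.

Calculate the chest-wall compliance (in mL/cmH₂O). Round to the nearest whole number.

150

1/Ccw = 1/Crs − 1/CL.
1/Ccw = 1/57.8 − 1/94 = 0.006663.
Ccw = 150.08 mL/cmH2O.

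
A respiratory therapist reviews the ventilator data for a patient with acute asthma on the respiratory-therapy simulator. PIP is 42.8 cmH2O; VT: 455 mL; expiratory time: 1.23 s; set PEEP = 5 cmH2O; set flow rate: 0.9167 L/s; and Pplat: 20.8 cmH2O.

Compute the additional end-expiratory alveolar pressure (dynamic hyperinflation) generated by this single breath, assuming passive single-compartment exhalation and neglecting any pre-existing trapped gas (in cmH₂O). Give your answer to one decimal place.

2.7

R = (PIP − Pplat)/V̇ = (42.8 − 20.8) / 0.9167 = 22.0/0.9167 = 23.999 cmH2O·s/L.
C = Vt/(Pplat − PEEP) = 455.0 / (20.8 − 5) = 455.0/15.8 = 28.797 mL/cmH2O.
τ = R × C = 23.999 × 0.0288 L/cmH2O = 0.6912 s.
Fraction remaining = e^(−Te/τ) = e^(−1.23/0.6912) = 0.1687; trapped volume = 455.0 × 0.1687 = 76.759 mL.
Additional alveolar pressure from trapping ≈ V_trapped / C = 76.759 / 28.797 = 2.666 cmH2O.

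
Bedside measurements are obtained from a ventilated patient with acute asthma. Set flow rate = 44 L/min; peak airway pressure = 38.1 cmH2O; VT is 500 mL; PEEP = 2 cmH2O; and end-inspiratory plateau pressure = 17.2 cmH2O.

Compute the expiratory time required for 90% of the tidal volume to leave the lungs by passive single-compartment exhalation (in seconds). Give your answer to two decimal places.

Flow: 44 L/min ÷ 60 = 0.7333 L/s.
R = (PIP − Pplat)/V̇ = (38.1 − 17.2) / 0.7333 = 20.9/0.7333 = 28.501 cmH2O·s/L.
C = Vt/(Pplat − PEEP) = 500.0 / (17.2 − 2) = 500.0/15.2 = 32.895 mL/cmH2O.
τ = R × C = 28.501 × 0.0329 L/cmH2O = 0.9377 s.
t = −τ·ln(1 − 0.90) = −0.9377·ln(0.1) = 2.159 s.

2.16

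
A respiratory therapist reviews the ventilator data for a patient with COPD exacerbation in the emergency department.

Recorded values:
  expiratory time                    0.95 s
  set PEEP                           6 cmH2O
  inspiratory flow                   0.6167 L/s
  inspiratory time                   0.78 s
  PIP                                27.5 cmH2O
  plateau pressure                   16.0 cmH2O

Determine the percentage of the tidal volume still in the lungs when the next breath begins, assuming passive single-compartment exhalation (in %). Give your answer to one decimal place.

Vt = flow × Ti = 0.6167 L/s × 0.78 s × 1000 mL/L = 481.03 mL.
R = (PIP − Pplat)/V̇ = (27.5 − 16.0) / 0.6167 = 11.5/0.6167 = 18.648 cmH2O·s/L.
C = Vt/(Pplat − PEEP) = 481.03 / (16.0 − 6) = 481.03/10.0 = 48.103 mL/cmH2O.
τ = R × C = 18.648 × 0.0481 L/cmH2O = 0.897 s.
Fraction remaining at end-expiration = e^(−Te/τ) = e^(−0.95/0.897) = 0.3468 → 34.68%.

34.7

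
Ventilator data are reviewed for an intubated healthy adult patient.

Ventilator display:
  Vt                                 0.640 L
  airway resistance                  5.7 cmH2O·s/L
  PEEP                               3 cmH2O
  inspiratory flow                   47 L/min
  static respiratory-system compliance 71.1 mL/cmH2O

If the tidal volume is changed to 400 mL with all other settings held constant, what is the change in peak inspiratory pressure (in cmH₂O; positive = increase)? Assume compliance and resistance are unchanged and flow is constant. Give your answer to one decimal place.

PIP = Vt/C + R·V̇ + PEEP (constant-flow equation of motion).
Only the elastic term changes: ΔPIP = ΔVt / C = (400 − 640) / 71.1 = -3.376 cmH2O.

-3.4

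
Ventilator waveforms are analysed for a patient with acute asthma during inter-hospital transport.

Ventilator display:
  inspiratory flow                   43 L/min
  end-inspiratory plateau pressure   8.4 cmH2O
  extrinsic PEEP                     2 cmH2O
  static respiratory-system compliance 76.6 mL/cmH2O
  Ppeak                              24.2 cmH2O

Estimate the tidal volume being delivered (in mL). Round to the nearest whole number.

Vt = Cstat × (Pplat − PEEP) = 76.6 × (8.4 − 2) = 76.6 × 6.4 = 490.24 mL.

490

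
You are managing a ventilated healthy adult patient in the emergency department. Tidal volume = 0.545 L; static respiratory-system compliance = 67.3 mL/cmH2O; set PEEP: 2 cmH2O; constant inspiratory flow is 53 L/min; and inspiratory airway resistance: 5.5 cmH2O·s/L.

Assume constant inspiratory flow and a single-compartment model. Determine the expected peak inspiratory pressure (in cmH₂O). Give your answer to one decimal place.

Flow: 53 L/min ÷ 60 = 0.8833 L/s.
Equation of motion (constant flow): PIP = Vt/C + R·V̇ + PEEP.
PIP = 545/67.3 + 5.5×0.8833 + 2 = 8.098 + 4.858 + 2 = 14.956 cmH2O.

15.0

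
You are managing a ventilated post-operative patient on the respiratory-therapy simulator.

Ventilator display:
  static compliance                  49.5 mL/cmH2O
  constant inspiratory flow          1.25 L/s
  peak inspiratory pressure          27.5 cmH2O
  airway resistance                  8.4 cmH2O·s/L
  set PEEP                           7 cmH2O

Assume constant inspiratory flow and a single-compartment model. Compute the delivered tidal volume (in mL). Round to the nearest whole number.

Equation of motion (constant flow): PIP = Vt/C + R·V̇ + PEEP.
Vt/C = PIP − R·V̇ − PEEP = 27.5 − 10.5 − 7 = 10.0 cmH2O.
Vt = C × 10.0 = 49.5 × 10.0 = 495.0 mL.

495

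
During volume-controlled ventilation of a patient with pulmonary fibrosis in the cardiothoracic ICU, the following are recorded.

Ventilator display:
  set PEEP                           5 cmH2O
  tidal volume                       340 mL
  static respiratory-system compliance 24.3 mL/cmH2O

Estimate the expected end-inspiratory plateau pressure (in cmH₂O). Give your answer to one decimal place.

19.0

Pplat = PEEP + Vt / Cstat = 5 + 340 / 24.3 = 5 + 13.992 = 18.992 cmH2O.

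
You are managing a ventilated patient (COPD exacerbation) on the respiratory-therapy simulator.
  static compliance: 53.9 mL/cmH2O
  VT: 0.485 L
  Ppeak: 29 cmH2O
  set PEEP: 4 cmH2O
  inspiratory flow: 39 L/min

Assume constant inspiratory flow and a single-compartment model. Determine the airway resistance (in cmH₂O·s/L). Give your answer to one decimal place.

24.6

Flow: 39 L/min ÷ 60 = 0.65 L/s.
Equation of motion (constant flow): PIP = Vt/C + R·V̇ + PEEP.
R·V̇ = PIP − Vt/C − PEEP = 29 − 485/53.9 − 4 = 29 − 8.998 − 4 = 16.002 cmH2O.
R = 16.002 / 0.65 = 24.618 cmH2O·s/L.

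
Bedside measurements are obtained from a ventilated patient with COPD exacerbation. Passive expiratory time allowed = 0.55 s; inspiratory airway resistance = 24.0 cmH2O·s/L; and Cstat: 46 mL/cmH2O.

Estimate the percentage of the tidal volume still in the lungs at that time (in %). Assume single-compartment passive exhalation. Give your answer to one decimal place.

τ = R × C = 24.0 × 46 mL/cmH2O = 24.0 × 0.046 L/cmH2O = 1.104 s.
Passive exhalation: V(t)/V₀ = e^(−t/τ) = e^(−0.55/1.104) = 0.6076.
Fraction remaining = 0.6076 → 60.76%.

60.8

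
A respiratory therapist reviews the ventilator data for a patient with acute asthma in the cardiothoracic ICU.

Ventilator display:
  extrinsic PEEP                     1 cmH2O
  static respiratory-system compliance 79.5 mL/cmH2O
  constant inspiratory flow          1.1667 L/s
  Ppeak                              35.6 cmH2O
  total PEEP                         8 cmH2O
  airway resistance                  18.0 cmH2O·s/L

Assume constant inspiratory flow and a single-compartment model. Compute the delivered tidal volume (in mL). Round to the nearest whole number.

Total PEEP = 8 cmH2O (set 1 + intrinsic 7); this is the baseline alveolar pressure.
Equation of motion (constant flow): PIP = Vt/C + R·V̇ + PEEP.
Vt/C = PIP − R·V̇ − PEEP = 35.6 − 21.001 − 8 = 6.599 cmH2O.
Vt = C × 6.599 = 79.5 × 6.599 = 524.62 mL.

525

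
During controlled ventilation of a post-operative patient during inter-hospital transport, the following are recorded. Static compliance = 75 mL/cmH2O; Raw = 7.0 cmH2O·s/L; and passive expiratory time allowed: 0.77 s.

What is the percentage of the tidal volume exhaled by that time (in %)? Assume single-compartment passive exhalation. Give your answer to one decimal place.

76.9

τ = R × C = 7.0 × 75 mL/cmH2O = 7.0 × 0.075 L/cmH2O = 0.525 s.
Passive exhalation: V(t)/V₀ = e^(−t/τ) = e^(−0.77/0.525) = 0.2307.
Fraction exhaled = 1 − 0.2307 = 0.7693 → 76.93%.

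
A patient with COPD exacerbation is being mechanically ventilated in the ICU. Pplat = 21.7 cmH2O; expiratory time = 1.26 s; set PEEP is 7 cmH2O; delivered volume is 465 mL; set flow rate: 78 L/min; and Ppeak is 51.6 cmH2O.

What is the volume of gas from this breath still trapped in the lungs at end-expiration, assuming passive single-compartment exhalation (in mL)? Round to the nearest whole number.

82

Flow: 78 L/min ÷ 60 = 1.3 L/s.
R = (PIP − Pplat)/V̇ = (51.6 − 21.7) / 1.3 = 29.9/1.3 = 23.0 cmH2O·s/L.
C = Vt/(Pplat − PEEP) = 465.0 / (21.7 − 7) = 465.0/14.7 = 31.633 mL/cmH2O.
τ = R × C = 23.0 × 0.03163 L/cmH2O = 0.7275 s.
Fraction remaining = e^(−Te/τ) = e^(−1.26/0.7275) = 0.1769.
Trapped volume = 465.0 × 0.1769 = 82.259 mL.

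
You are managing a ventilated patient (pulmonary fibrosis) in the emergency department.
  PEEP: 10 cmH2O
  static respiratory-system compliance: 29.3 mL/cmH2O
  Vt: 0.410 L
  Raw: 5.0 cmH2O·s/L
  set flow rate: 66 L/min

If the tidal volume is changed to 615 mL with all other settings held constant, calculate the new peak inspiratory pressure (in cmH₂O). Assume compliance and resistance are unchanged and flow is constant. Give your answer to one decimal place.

36.5

Flow: 66 L/min ÷ 60 = 1.1 L/s.
PIP = Vt/C + R·V̇ + PEEP (constant-flow equation of motion).
Only the elastic term changes: ΔPIP = ΔVt / C = (615 − 410) / 29.3 = 6.997 cmH2O.
Original PIP = 410/29.3 + 5.0×1.1 + 10 = 29.493 cmH2O; new PIP = 29.493 + (6.997) = 36.49 cmH2O.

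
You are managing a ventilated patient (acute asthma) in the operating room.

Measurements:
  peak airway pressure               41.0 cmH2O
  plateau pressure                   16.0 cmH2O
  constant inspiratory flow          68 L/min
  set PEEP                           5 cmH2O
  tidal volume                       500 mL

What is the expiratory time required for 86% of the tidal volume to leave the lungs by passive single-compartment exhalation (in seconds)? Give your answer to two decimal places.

Flow: 68 L/min ÷ 60 = 1.1333 L/s.
R = (PIP − Pplat)/V̇ = (41.0 − 16.0) / 1.1333 = 25.0/1.1333 = 22.059 cmH2O·s/L.
C = Vt/(Pplat − PEEP) = 500.0 / (16.0 − 5) = 500.0/11.0 = 45.455 mL/cmH2O.
τ = R × C = 22.059 × 0.04546 L/cmH2O = 1.003 s.
t = −τ·ln(1 − 0.86) = −1.003·ln(0.14) = 1.972 s.

1.97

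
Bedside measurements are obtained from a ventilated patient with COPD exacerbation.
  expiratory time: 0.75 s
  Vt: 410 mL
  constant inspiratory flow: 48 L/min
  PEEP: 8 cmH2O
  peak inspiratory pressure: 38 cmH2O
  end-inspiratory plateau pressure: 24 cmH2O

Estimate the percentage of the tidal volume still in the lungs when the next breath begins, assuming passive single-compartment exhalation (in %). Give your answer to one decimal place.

18.8

Flow: 48 L/min ÷ 60 = 0.8 L/s.
R = (PIP − Pplat)/V̇ = (38 − 24) / 0.8 = 14.0/0.8 = 17.5 cmH2O·s/L.
C = Vt/(Pplat − PEEP) = 410.0 / (24 − 8) = 410.0/16.0 = 25.625 mL/cmH2O.
τ = R × C = 17.5 × 0.02563 L/cmH2O = 0.4485 s.
Fraction remaining at end-expiration = e^(−Te/τ) = e^(−0.75/0.4485) = 0.1878 → 18.78%.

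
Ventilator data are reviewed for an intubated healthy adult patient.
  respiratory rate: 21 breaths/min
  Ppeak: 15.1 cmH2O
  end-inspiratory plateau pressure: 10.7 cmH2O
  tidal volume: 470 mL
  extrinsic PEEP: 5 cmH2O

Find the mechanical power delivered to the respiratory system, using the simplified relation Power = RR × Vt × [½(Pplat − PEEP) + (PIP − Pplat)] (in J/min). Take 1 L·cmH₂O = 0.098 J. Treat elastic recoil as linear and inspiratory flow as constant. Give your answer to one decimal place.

Per-breath work = Vt × [½(Pplat−PEEP) + (PIP−Pplat)] = 0.470 × [0.5×5.7 + 4.4] = 0.470 × 7.25 = 3.408 L·cmH2O.
Power = 21 × 3.408 = 71.568 L·cmH2O/min.
× 0.098 J/(L·cmH2O) → 7.014 J/min.

7.0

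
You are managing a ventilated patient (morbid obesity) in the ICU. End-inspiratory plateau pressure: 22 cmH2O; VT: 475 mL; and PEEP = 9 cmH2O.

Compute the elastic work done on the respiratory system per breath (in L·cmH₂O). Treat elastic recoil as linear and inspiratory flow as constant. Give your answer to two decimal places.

3.09

Elastic work ≈ ½ × (Pplat − PEEP) × Vt = 0.5 × (22 − 9) × 0.475 L = 0.5 × 13.0 × 0.475 = 3.088 L·cmH2O.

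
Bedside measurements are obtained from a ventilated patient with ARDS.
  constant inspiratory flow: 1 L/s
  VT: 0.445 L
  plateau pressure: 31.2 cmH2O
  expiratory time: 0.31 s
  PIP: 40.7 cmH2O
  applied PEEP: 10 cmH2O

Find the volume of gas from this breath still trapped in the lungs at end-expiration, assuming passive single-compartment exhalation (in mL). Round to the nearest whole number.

R = (PIP − Pplat)/V̇ = (40.7 − 31.2) / 1 = 9.5/1 = 9.5 cmH2O·s/L.
C = Vt/(Pplat − PEEP) = 445.0 / (31.2 − 10) = 445.0/21.2 = 20.991 mL/cmH2O.
τ = R × C = 9.5 × 0.02099 L/cmH2O = 0.1994 s.
Fraction remaining = e^(−Te/τ) = e^(−0.31/0.1994) = 0.2113.
Trapped volume = 445.0 × 0.2113 = 94.029 mL.

94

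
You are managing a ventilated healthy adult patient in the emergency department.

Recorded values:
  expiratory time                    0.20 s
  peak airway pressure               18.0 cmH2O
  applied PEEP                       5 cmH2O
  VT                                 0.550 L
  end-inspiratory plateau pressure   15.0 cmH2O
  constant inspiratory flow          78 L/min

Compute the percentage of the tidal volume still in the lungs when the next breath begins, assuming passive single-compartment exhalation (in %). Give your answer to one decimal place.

Flow: 78 L/min ÷ 60 = 1.3 L/s.
R = (PIP − Pplat)/V̇ = (18.0 − 15.0) / 1.3 = 3.0/1.3 = 2.308 cmH2O·s/L.
C = Vt/(Pplat − PEEP) = 550.0 / (15.0 − 5) = 550.0/10.0 = 55.0 mL/cmH2O.
τ = R × C = 2.308 × 0.055 L/cmH2O = 0.1269 s.
Fraction remaining at end-expiration = e^(−Te/τ) = e^(−0.20/0.1269) = 0.2068 → 20.68%.

20.7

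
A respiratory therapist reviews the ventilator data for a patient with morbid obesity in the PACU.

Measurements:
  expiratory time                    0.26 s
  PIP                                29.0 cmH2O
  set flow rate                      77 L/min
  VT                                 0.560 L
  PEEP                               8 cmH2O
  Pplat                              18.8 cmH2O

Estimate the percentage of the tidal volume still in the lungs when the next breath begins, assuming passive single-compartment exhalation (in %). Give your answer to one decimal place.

Flow: 77 L/min ÷ 60 = 1.2833 L/s.
R = (PIP − Pplat)/V̇ = (29.0 − 18.8) / 1.2833 = 10.2/1.2833 = 7.948 cmH2O·s/L.
C = Vt/(Pplat − PEEP) = 560.0 / (18.8 − 8) = 560.0/10.8 = 51.852 mL/cmH2O.
τ = R × C = 7.948 × 0.05185 L/cmH2O = 0.4121 s.
Fraction remaining at end-expiration = e^(−Te/τ) = e^(−0.26/0.4121) = 0.5321 → 53.21%.

53.2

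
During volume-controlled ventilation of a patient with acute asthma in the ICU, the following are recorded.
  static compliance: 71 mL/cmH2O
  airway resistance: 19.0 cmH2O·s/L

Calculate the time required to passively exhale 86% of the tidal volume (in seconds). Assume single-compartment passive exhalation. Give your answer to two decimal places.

τ = R × C = 19.0 × 71 mL/cmH2O = 19.0 × 0.071 L/cmH2O = 1.349 s.
Exhaled fraction f = 1 − e^(−t/τ) → t = −τ·ln(1 − f) = −1.349·ln(0.14) = 2.652 s.

2.65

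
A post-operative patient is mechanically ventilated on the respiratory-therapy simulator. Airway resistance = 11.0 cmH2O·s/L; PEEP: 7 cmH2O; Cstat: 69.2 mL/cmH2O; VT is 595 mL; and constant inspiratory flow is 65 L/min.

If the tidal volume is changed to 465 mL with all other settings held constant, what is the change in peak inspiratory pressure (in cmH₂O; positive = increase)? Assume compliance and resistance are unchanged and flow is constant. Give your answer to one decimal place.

-1.9

PIP = Vt/C + R·V̇ + PEEP (constant-flow equation of motion).
Only the elastic term changes: ΔPIP = ΔVt / C = (465 − 595) / 69.2 = -1.879 cmH2O.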